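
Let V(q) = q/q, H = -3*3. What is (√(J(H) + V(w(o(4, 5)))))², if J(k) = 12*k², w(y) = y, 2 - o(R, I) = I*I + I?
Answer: 973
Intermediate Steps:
o(R, I) = 2 - I - I² (o(R, I) = 2 - (I*I + I) = 2 - (I² + I) = 2 - (I + I²) = 2 + (-I - I²) = 2 - I - I²)
H = -9
V(q) = 1
(√(J(H) + V(w(o(4, 5)))))² = (√(12*(-9)² + 1))² = (√(12*81 + 1))² = (√(972 + 1))² = (√973)² = 973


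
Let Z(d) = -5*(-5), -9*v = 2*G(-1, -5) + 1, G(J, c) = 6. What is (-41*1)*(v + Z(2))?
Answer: -8692/9 ≈ -965.78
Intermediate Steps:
v = -13/9 (v = -(2*6 + 1)/9 = -(12 + 1)/9 = -1/9*13 = -13/9 ≈ -1.4444)
Z(d) = 25
(-41*1)*(v + Z(2)) = (-41*1)*(-13/9 + 25) = -41*212/9 = -8692/9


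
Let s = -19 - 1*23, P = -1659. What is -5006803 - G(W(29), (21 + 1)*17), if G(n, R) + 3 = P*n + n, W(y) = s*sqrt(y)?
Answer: -5006800 - 69636*sqrt(29) ≈ -5.3818e+6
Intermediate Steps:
s = -42 (s = -19 - 23 = -42)
W(y) = -42*sqrt(y)
G(n, R) = -3 - 1658*n (G(n, R) = -3 + (-1659*n + n) = -3 - 1658*n)
-5006803 - G(W(29), (21 + 1)*17) = -5006803 - (-3 - (-69636)*sqrt(29)) = -5006803 - (-3 + 69636*sqrt(29)) = -5006803 + (3 - 69636*sqrt(29)) = -5006800 - 69636*sqrt(29)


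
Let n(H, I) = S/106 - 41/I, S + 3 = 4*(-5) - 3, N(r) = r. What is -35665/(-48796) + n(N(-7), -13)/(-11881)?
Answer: 291856223801/399444495164 ≈ 0.73066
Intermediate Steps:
S = -26 (S = -3 + (4*(-5) - 3) = -3 + (-20 - 3) = -3 - 23 = -26)
n(H, I) = -13/53 - 41/I (n(H, I) = -26/106 - 41/I = -26*1/106 - 41/I = -13/53 - 41/I)
-35665/(-48796) + n(N(-7), -13)/(-11881) = -35665/(-48796) + (-13/53 - 41/(-13))/(-11881) = -35665*(-1/48796) + (-13/53 - 41*(-1/13))*(-1/11881) = 35665/48796 + (-13/53 + 41/13)*(-1/11881) = 35665/48796 + (2004/689)*(-1/11881) = 35665/48796 - 2004/8186009 = 291856223801/399444495164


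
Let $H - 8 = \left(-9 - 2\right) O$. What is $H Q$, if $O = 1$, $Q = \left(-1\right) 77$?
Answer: $231$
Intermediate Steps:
$Q = -77$
$H = -3$ ($H = 8 + \left(-9 - 2\right) 1 = 8 - 11 = -3$)
$H Q = \left(-3\right) \left(-77\right) = 231$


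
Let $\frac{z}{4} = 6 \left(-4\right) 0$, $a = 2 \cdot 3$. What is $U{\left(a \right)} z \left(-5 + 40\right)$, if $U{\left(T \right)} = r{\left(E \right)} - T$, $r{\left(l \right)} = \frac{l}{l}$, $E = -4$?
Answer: $0$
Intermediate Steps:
$r{\left(l \right)} = 1$
$a = 6$
$U{\left(T \right)} = 1 - T$
$z = 0$ ($z = 4 \cdot 6 \left(-4\right) 0 = 4 \left(\left(-24\right) 0\right) = 4 \cdot 0 = 0$)
$U{\left(a \right)} z \left(-5 + 40\right) = \left(1 - 6\right) 0 \left(-5 + 40\right) = \left(1 - 6\right) 0 \cdot 35 = \left(-5\right) 0 \cdot 35 = 0 \cdot 35 = 0$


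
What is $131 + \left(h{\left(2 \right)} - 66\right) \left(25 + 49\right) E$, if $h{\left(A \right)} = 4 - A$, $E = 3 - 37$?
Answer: $161155$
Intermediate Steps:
$E = -34$ ($E = 3 - 37 = -34$)
$131 + \left(h{\left(2 \right)} - 66\right) \left(25 + 49\right) E = 131 + \left(\left(4 - 2\right) - 66\right) \left(25 + 49\right) \left(-34\right) = 131 + \left(\left(4 - 2\right) - 66\right) 74 \left(-34\right) = 131 + \left(2 - 66\right) 74 \left(-34\right) = 131 + \left(-64\right) 74 \left(-34\right) = 131 - -161024 = 131 + 161024 = 161155$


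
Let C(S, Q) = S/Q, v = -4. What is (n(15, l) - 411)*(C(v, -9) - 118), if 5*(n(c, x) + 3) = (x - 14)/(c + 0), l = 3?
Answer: 32862538/675 ≈ 48685.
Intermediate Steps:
n(c, x) = -3 + (-14 + x)/(5*c) (n(c, x) = -3 + ((x - 14)/(c + 0))/5 = -3 + ((-14 + x)/c)/5 = -3 + (-14 + x)/(5*c))
(n(15, l) - 411)*(C(v, -9) - 118) = ((⅕)*(-14 + 3 - 15*15)/15 - 411)*(-4/(-9) - 118) = ((⅕)*(1/15)*(-14 + 3 - 225) - 411)*(-4*(-⅑) - 118) = ((⅕)*(1/15)*(-236) - 411)*(4/9 - 118) = (-236/75 - 411)*(-1058/9) = -31061/75*(-1058/9) = 32862538/675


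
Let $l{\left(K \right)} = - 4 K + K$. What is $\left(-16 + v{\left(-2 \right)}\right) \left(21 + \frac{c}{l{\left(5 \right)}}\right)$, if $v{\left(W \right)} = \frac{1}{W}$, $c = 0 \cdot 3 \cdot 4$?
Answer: $- \frac{693}{2} \approx -346.5$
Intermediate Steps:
$c = 0$ ($c = 0 \cdot 4 = 0$)
$l{\left(K \right)} = - 3 K$
$\left(-16 + v{\left(-2 \right)}\right) \left(21 + \frac{c}{l{\left(5 \right)}}\right) = \left(-16 + \frac{1}{-2}\right) \left(21 + \frac{0}{\left(-3\right) 5}\right) = \left(-16 - \frac{1}{2}\right) \left(21 + \frac{0}{-15}\right) = - \frac{33 \left(21 + 0 \left(- \frac{1}{15}\right)\right)}{2} = - \frac{33 \left(21 + 0\right)}{2} = \left(- \frac{33}{2}\right) 21 = - \frac{693}{2}$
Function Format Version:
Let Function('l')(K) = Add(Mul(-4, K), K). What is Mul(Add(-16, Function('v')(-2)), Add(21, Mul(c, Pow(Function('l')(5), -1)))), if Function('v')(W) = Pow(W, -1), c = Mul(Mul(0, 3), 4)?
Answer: Rational(-693, 2) ≈ -346.50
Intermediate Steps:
c = 0 (c = Mul(0, 4) = 0)
Function('l')(K) = Mul(-3, K)
Mul(Add(-16, Function('v')(-2)), Add(21, Mul(c, Pow(Function('l')(5), -1)))) = Mul(Add(-16, Pow(-2, -1)), Add(21, Mul(0, Pow(Mul(-3, 5), -1)))) = Mul(Add(-16, Rational(-1, 2)), Add(21, Mul(0, Pow(-15, -1)))) = Mul(Rational(-33, 2), Add(21, Mul(0, Rational(-1, 15)))) = Mul(Rational(-33, 2), Add(21, 0)) = Mul(Rational(-33, 2), 21) = Rational(-693, 2)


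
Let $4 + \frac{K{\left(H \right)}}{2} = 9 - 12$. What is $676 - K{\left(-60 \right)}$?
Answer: $690$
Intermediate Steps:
$K{\left(H \right)} = -14$ ($K{\left(H \right)} = -8 + 2 \left(9 - 12\right) = -8 + 2 \left(-3\right) = -8 - 6 = -14$)
$676 - K{\left(-60 \right)} = 676 - -14 = 676 + 14 = 690$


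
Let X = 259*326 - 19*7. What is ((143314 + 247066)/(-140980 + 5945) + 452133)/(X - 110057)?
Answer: -12210677855/695592292 ≈ -17.554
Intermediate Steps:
X = 84301 (X = 84434 - 133 = 84301)
((143314 + 247066)/(-140980 + 5945) + 452133)/(X - 110057) = ((143314 + 247066)/(-140980 + 5945) + 452133)/(84301 - 110057) = (390380/(-135035) + 452133)/(-25756) = (390380*(-1/135035) + 452133)*(-1/25756) = (-78076/27007 + 452133)*(-1/25756) = (12210677855/27007)*(-1/25756) = -12210677855/695592292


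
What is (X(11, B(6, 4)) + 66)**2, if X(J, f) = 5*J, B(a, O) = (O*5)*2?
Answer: 14641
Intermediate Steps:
B(a, O) = 10*O (B(a, O) = (5*O)*2 = 10*O)
(X(11, B(6, 4)) + 66)**2 = (5*11 + 66)**2 = (55 + 66)**2 = 121**2 = 14641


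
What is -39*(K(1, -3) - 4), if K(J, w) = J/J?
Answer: 117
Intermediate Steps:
K(J, w) = 1
-39*(K(1, -3) - 4) = -39*(1 - 4) = -39*(-3) = 117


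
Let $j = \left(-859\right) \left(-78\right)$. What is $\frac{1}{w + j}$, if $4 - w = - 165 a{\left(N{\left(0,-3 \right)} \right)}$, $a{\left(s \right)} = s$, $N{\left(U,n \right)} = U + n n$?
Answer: $\frac{1}{68491} \approx 1.46 \cdot 10^{-5}$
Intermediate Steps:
$N{\left(U,n \right)} = U + n^{2}$
$j = 67002$
$w = 1489$ ($w = 4 - - 165 \left(0 + \left(-3\right)^{2}\right) = 4 - - 165 \left(0 + 9\right) = 4 - \left(-165\right) 9 = 4 - -1485 = 4 + 1485 = 1489$)
$\frac{1}{w + j} = \frac{1}{1489 + 67002} = \frac{1}{68491}$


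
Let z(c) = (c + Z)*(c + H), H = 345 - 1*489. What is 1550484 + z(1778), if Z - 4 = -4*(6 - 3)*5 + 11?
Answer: 4382206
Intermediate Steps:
H = -144 (H = 345 - 489 = -144)
Z = -45 (Z = 4 + (-4*(6 - 3)*5 + 11) = 4 + (-12*5 + 11) = 4 + (-4*15 + 11) = 4 + (-60 + 11) = 4 - 49 = -45)
z(c) = (-144 + c)*(-45 + c) (z(c) = (c - 45)*(c - 144) = (-45 + c)*(-144 + c) = (-144 + c)*(-45 + c))
1550484 + z(1778) = 1550484 + (6480 + 1778² - 189*1778) = 1550484 + (6480 + 3161284 - 336042) = 1550484 + 2831722 = 4382206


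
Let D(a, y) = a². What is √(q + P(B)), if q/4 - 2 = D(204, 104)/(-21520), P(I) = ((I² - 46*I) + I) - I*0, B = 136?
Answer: 6*√621915895/1345 ≈ 111.25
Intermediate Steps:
P(I) = I² - 45*I (P(I) = (I² - 45*I) - 1*0 = (I² - 45*I) + 0 = I² - 45*I)
q = 356/1345 (q = 8 + 4*(204²/(-21520)) = 8 + 4*(41616*(-1/21520)) = 8 + 4*(-2601/1345) = 8 - 10404/1345 = 356/1345 ≈ 0.26468)
√(q + P(B)) = √(356/1345 + 136*(-45 + 136)) = √(356/1345 + 136*91) = √(356/1345 + 12376) = √(16646076/1345) = 6*√621915895/1345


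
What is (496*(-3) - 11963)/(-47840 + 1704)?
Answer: 13451/46136 ≈ 0.29155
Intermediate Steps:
(496*(-3) - 11963)/(-47840 + 1704) = (-1488 - 11963)/(-46136) = -13451*(-1/46136) = 13451/46136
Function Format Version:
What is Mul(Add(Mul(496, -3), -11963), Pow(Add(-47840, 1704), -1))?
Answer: Rational(13451, 46136) ≈ 0.29155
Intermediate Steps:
Mul(Add(Mul(496, -3), -11963), Pow(Add(-47840, 1704), -1)) = Mul(Add(-1488, -11963), Pow(-46136, -1)) = Mul(-13451, Rational(-1, 46136)) = Rational(13451, 46136)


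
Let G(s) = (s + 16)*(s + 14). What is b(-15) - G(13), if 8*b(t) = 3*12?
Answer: -1557/2 ≈ -778.50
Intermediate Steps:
G(s) = (14 + s)*(16 + s) (G(s) = (16 + s)*(14 + s) = (14 + s)*(16 + s))
b(t) = 9/2 (b(t) = (3*12)/8 = (⅛)*36 = 9/2)
b(-15) - G(13) = 9/2 - (224 + 13² + 30*13) = 9/2 - (224 + 169 + 390) = 9/2 - 1*783 = 9/2 - 783 = -1557/2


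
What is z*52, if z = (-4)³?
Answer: -3328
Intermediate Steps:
z = -64
z*52 = -64*52 = -3328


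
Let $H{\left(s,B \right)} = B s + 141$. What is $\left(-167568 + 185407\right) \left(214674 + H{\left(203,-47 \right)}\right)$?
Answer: $3661882886$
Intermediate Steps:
$H{\left(s,B \right)} = 141 + B s$
$\left(-167568 + 185407\right) \left(214674 + H{\left(203,-47 \right)}\right) = \left(-167568 + 185407\right) \left(214674 + \left(141 - 9541\right)\right) = 17839 \left(214674 + \left(141 - 9541\right)\right) = 17839 \left(214674 - 9400\right) = 17839 \cdot 205274 = 3661882886$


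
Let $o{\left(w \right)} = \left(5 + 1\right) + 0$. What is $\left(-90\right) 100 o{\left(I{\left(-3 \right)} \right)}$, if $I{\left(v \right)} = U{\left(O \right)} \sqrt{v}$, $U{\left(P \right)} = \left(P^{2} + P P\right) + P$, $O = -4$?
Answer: $-54000$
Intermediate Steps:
$U{\left(P \right)} = P + 2 P^{2}$ ($U{\left(P \right)} = \left(P^{2} + P^{2}\right) + P = 2 P^{2} + P = P + 2 P^{2}$)
$I{\left(v \right)} = 28 \sqrt{v}$ ($I{\left(v \right)} = - 4 \left(1 + 2 \left(-4\right)\right) \sqrt{v} = - 4 \left(1 - 8\right) \sqrt{v} = \left(-4\right) \left(-7\right) \sqrt{v} = 28 \sqrt{v}$)
$o{\left(w \right)} = 6$ ($o{\left(w \right)} = 6 + 0 = 6$)
$\left(-90\right) 100 o{\left(I{\left(-3 \right)} \right)} = \left(-90\right) 100 \cdot 6 = \left(-9000\right) 6 = -54000$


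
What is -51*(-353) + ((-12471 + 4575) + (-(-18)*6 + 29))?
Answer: 10244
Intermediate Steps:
-51*(-353) + ((-12471 + 4575) + (-(-18)*6 + 29)) = 18003 + (-7896 + (-3*(-36) + 29)) = 18003 + (-7896 + (108 + 29)) = 18003 + (-7896 + 137) = 18003 - 7759 = 10244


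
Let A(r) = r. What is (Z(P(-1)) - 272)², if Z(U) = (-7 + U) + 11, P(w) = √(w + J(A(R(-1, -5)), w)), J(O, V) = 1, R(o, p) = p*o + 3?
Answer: 71824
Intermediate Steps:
R(o, p) = 3 + o*p (R(o, p) = o*p + 3 = 3 + o*p)
P(w) = √(1 + w) (P(w) = √(w + 1) = √(1 + w))
Z(U) = 4 + U
(Z(P(-1)) - 272)² = ((4 + √(1 - 1)) - 272)² = ((4 + √0) - 272)² = ((4 + 0) - 272)² = (4 - 272)² = (-268)² = 71824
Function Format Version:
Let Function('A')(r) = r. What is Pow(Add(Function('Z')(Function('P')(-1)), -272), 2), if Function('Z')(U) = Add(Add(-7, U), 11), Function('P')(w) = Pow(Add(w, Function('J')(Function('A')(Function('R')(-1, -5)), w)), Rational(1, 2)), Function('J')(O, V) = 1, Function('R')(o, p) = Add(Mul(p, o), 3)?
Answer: 71824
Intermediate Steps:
Function('R')(o, p) = Add(3, Mul(o, p)) (Function('R')(o, p) = Add(Mul(o, p), 3) = Add(3, Mul(o, p)))
Function('P')(w) = Pow(Add(1, w), Rational(1, 2)) (Function('P')(w) = Pow(Add(w, 1), Rational(1, 2)) = Pow(Add(1, w), Rational(1, 2)))
Function('Z')(U) = Add(4, U)
Pow(Add(Function('Z')(Function('P')(-1)), -272), 2) = Pow(Add(Add(4, Pow(Add(1, -1), Rational(1, 2))), -272), 2) = Pow(Add(Add(4, Pow(0, Rational(1, 2))), -272), 2) = Pow(Add(Add(4, 0), -272), 2) = Pow(Add(4, -272), 2) = Pow(-268, 2) = 71824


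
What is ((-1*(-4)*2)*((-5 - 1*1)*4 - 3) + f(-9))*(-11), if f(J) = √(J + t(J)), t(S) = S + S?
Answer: 2376 - 33*I*√3 ≈ 2376.0 - 57.158*I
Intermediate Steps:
t(S) = 2*S
f(J) = √3*√J (f(J) = √(J + 2*J) = √(3*J) = √3*√J)
((-1*(-4)*2)*((-5 - 1*1)*4 - 3) + f(-9))*(-11) = ((-1*(-4)*2)*((-5 - 1*1)*4 - 3) + √3*√(-9))*(-11) = ((4*2)*((-5 - 1)*4 - 3) + √3*(3*I))*(-11) = (8*(-6*4 - 3) + 3*I*√3)*(-11) = (8*(-24 - 3) + 3*I*√3)*(-11) = (8*(-27) + 3*I*√3)*(-11) = (-216 + 3*I*√3)*(-11) = 2376 - 33*I*√3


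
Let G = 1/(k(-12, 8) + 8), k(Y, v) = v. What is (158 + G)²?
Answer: 6395841/256 ≈ 24984.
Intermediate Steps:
G = 1/16 (G = 1/(8 + 8) = 1/16 ≈ 0.062500)
(158 + G)² = (158 + 1/16)² = (2529/16)² = 6395841/256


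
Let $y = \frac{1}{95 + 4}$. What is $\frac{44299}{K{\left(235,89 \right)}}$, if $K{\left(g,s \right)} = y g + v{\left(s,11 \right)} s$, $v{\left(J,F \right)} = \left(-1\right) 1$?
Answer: $- \frac{4385601}{8576} \approx -511.38$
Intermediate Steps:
$y = \frac{1}{99} \approx 0.010101$
$v{\left(J,F \right)} = -1$
$K{\left(g,s \right)} = - s + \frac{g}{99}$ ($K{\left(g,s \right)} = \frac{g}{99} - s = - s + \frac{g}{99}$)
$\frac{44299}{K{\left(235,89 \right)}} = \frac{44299}{\left(-1\right) 89 + \frac{1}{99} \cdot 235} = \frac{44299}{-89 + \frac{235}{99}} = \frac{44299}{- \frac{8576}{99}} = 44299 \left(- \frac{99}{8576}\right) = - \frac{4385601}{8576}$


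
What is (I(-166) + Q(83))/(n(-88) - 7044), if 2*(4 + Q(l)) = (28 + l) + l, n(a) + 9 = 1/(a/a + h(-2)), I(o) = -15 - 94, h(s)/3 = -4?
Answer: 11/4849 ≈ 0.0022685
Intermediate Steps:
h(s) = -12 (h(s) = 3*(-4) = -12)
I(o) = -109
n(a) = -100/11 (n(a) = -9 + 1/(a/a - 12) = -9 + 1/(1 - 12) = -9 + 1/(-11) = -9 - 1/11 = -100/11)
Q(l) = 10 + l (Q(l) = -4 + ((28 + l) + l)/2 = -4 + (28 + 2*l)/2 = -4 + (14 + l) = 10 + l)
(I(-166) + Q(83))/(n(-88) - 7044) = (-109 + (10 + 83))/(-100/11 - 7044) = (-109 + 93)/(-77584/11) = -16*(-11/77584) = 11/4849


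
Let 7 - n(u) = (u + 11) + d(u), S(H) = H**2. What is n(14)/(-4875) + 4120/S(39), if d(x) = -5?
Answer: 515507/190125 ≈ 2.7114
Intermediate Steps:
n(u) = 1 - u (n(u) = 7 - ((u + 11) - 5) = 7 - ((11 + u) - 5) = 7 - (6 + u) = 7 + (-6 - u) = 1 - u)
n(14)/(-4875) + 4120/S(39) = (1 - 1*14)/(-4875) + 4120/(39**2) = (1 - 14)*(-1/4875) + 4120/1521 = -13*(-1/4875) + 4120*(1/1521) = 1/375 + 4120/1521 = 515507/190125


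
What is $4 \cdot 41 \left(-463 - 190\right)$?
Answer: $-107092$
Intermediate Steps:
$4 \cdot 41 \left(-463 - 190\right) = 164 \left(-653\right) = -107092$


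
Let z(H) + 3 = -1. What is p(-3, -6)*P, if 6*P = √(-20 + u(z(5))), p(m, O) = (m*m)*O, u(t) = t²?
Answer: -18*I ≈ -18.0*I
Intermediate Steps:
z(H) = -4 (z(H) = -3 - 1 = -4)
p(m, O) = O*m² (p(m, O) = m²*O = O*m²)
P = I/3 (P = √(-20 + (-4)²)/6 = √(-20 + 16)/6 = √(-4)/6 = (2*I)/6 = I/3 ≈ 0.33333*I)
p(-3, -6)*P = (-6*(-3)²)*(I/3) = (-6*9)*(I/3) = -18*I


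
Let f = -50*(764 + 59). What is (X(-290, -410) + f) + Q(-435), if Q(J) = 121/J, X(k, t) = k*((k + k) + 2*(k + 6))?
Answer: 126919829/435 ≈ 2.9177e+5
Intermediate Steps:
X(k, t) = k*(12 + 4*k) (X(k, t) = k*(2*k + 2*(6 + k)) = k*(2*k + (12 + 2*k)) = k*(12 + 4*k))
f = -41150 (f = -50*823 = -41150)
(X(-290, -410) + f) + Q(-435) = (4*(-290)*(3 - 290) - 41150) + 121/(-435) = (4*(-290)*(-287) - 41150) + 121*(-1/435) = (332920 - 41150) - 121/435 = 291770 - 121/435 = 126919829/435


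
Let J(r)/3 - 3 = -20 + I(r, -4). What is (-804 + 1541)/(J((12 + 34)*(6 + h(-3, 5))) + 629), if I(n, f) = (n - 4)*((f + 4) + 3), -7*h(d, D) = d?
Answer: 5159/22424 ≈ 0.23007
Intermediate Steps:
h(d, D) = -d/7
I(n, f) = (-4 + n)*(7 + f) (I(n, f) = (-4 + n)*((4 + f) + 3) = (-4 + n)*(7 + f))
J(r) = -87 + 9*r (J(r) = 9 + 3*(-20 + (-28 - 4*(-4) + 7*r - 4*r)) = 9 + 3*(-20 + (-28 + 16 + 7*r - 4*r)) = 9 + 3*(-20 + (-12 + 3*r)) = 9 + 3*(-32 + 3*r) = 9 + (-96 + 9*r) = -87 + 9*r)
(-804 + 1541)/(J((12 + 34)*(6 + h(-3, 5))) + 629) = (-804 + 1541)/((-87 + 9*((12 + 34)*(6 - ⅐*(-3)))) + 629) = 737/((-87 + 9*(46*(6 + 3/7))) + 629) = 737/((-87 + 9*(46*(45/7))) + 629) = 737/((-87 + 9*(2070/7)) + 629) = 737/((-87 + 18630/7) + 629) = 737/(18021/7 + 629) = 737/(22424/7) = 737*(7/22424) = 5159/22424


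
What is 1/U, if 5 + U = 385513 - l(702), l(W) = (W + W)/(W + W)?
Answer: 1/385507 ≈ 2.5940e-6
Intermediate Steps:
l(W) = 1 (l(W) = (2*W)/((2*W)) = (2*W)*(1/(2*W)) = 1)
U = 385507 (U = -5 + (385513 - 1*1) = -5 + (385513 - 1) = -5 + 385512 = 385507)
1/U = 1/385507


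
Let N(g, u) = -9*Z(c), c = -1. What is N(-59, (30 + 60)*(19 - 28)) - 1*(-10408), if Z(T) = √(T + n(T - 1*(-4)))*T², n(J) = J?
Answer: 10408 - 9*√2 ≈ 10395.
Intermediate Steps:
Z(T) = T²*√(4 + 2*T) (Z(T) = √(T + (T - 1*(-4)))*T² = √(T + (T + 4))*T² = √(T + (4 + T))*T² = √(4 + 2*T)*T² = T²*√(4 + 2*T))
N(g, u) = -9*√2 (N(g, u) = -9*(-1)²*√(4 + 2*(-1)) = -9*√(4 - 2) = -9*√2)
N(-59, (30 + 60)*(19 - 28)) - 1*(-10408) = -9*√2 - 1*(-10408) = -9*√2 + 10408 = 10408 - 9*√2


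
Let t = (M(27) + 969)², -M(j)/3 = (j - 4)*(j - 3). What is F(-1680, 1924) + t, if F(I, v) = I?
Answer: 470289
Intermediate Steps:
M(j) = -3*(-4 + j)*(-3 + j) (M(j) = -3*(j - 4)*(j - 3) = -3*(-4 + j)*(-3 + j))
t = 471969 (t = ((-36 - 3*27² + 21*27) + 969)² = ((-36 - 3*729 + 567) + 969)² = ((-36 - 2187 + 567) + 969)² = (-1656 + 969)² = (-687)² = 471969)
F(-1680, 1924) + t = -1680 + 471969 = 470289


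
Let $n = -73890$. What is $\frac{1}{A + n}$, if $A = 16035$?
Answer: $- \frac{1}{57855} \approx -1.7285 \cdot 10^{-5}$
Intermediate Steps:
$\frac{1}{A + n} = \frac{1}{16035 - 73890} = \frac{1}{-57855} = - \frac{1}{57855}$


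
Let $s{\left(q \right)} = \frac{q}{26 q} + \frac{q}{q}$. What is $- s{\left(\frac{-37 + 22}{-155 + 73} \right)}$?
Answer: $- \frac{27}{26} \approx -1.0385$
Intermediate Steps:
$s{\left(q \right)} = \frac{27}{26}$ ($s{\left(q \right)} = q \frac{1}{26 q} + 1 = \frac{1}{26} + 1 = \frac{27}{26}$)
$- s{\left(\frac{-37 + 22}{-155 + 73} \right)} = \left(-1\right) \frac{27}{26} = - \frac{27}{26}$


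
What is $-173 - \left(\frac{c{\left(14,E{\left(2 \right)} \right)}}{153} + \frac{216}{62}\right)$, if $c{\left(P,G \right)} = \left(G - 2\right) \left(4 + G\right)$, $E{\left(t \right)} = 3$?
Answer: $- \frac{837280}{4743} \approx -176.53$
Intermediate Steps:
$c{\left(P,G \right)} = \left(-2 + G\right) \left(4 + G\right)$
$-173 - \left(\frac{c{\left(14,E{\left(2 \right)} \right)}}{153} + \frac{216}{62}\right) = -173 - \left(\frac{-8 + 3^{2} + 2 \cdot 3}{153} + \frac{216}{62}\right) = -173 - \left(\left(-8 + 9 + 6\right) \frac{1}{153} + 216 \cdot \frac{1}{62}\right) = -173 - \left(7 \cdot \frac{1}{153} + \frac{108}{31}\right) = -173 - \left(\frac{7}{153} + \frac{108}{31}\right) = -173 - \frac{16741}{4743} = - \frac{837280}{4743}$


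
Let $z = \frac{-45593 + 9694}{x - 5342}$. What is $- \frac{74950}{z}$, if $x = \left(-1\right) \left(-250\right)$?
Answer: $- \frac{381645400}{35899} \approx -10631.0$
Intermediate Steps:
$x = 250$
$z = \frac{35899}{5092}$ ($z = \frac{-45593 + 9694}{250 - 5342} = - \frac{35899}{-5092} = \left(-35899\right) \left(- \frac{1}{5092}\right) = \frac{35899}{5092} \approx 7.0501$)
$- \frac{74950}{z} = - \frac{74950}{\frac{35899}{5092}} = \left(-74950\right) \frac{5092}{35899} = - \frac{381645400}{35899}$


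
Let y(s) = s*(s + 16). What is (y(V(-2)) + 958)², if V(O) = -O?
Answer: 988036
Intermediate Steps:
y(s) = s*(16 + s)
(y(V(-2)) + 958)² = ((-1*(-2))*(16 - 1*(-2)) + 958)² = (2*(16 + 2) + 958)² = (2*18 + 958)² = (36 + 958)² = 994² = 988036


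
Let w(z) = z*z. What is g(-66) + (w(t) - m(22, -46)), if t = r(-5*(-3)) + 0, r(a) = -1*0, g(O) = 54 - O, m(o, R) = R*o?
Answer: 1132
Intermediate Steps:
r(a) = 0
t = 0 (t = 0 + 0 = 0)
w(z) = z²
g(-66) + (w(t) - m(22, -46)) = (54 - 1*(-66)) + (0² - (-46)*22) = (54 + 66) + (0 - 1*(-1012)) = 120 + (0 + 1012) = 120 + 1012 = 1132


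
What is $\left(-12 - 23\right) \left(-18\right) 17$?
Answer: $10710$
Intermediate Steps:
$\left(-12 - 23\right) \left(-18\right) 17 = \left(-35\right) \left(-18\right) 17 = 630 \cdot 17 = 10710$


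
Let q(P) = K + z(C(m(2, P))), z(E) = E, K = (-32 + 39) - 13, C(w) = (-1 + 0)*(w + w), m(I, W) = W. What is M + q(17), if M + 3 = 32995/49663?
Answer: -2102514/49663 ≈ -42.336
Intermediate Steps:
C(w) = -2*w
K = -6 (K = 7 - 13 = -6)
M = -115994/49663 (M = -3 + 32995/49663 = -115994/49663 ≈ -2.3356)
q(P) = -6 - 2*P
M + q(17) = -115994/49663 + (-6 - 2*17) = -115994/49663 + (-6 - 34) = -115994/49663 - 40 = -2102514/49663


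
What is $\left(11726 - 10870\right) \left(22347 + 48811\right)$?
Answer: $60911248$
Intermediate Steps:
$\left(11726 - 10870\right) \left(22347 + 48811\right) = 856 \cdot 71158 = 60911248$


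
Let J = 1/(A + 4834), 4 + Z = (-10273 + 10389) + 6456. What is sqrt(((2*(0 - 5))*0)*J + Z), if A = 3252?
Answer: 2*sqrt(1642) ≈ 81.043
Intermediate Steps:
Z = 6568 (Z = -4 + ((-10273 + 10389) + 6456) = -4 + (116 + 6456) = -4 + 6572 = 6568)
J = 1/8086 (J = 1/(3252 + 4834) = 1/8086 ≈ 0.00012367)
sqrt(((2*(0 - 5))*0)*J + Z) = sqrt(((2*(0 - 5))*0)*(1/8086) + 6568) = sqrt(((2*(-5))*0)*(1/8086) + 6568) = sqrt(-10*0*(1/8086) + 6568) = sqrt(0*(1/8086) + 6568) = sqrt(0 + 6568) = sqrt(6568) = 2*sqrt(1642)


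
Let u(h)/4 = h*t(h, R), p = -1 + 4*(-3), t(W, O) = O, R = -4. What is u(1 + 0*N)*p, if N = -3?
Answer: 208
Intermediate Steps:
p = -13 (p = -1 - 12 = -13)
u(h) = -16*h (u(h) = 4*(h*(-4)) = 4*(-4*h) = -16*h)
u(1 + 0*N)*p = -16*(1 + 0*(-3))*(-13) = -16*(1 + 0)*(-13) = -16*1*(-13) = -16*(-13) = 208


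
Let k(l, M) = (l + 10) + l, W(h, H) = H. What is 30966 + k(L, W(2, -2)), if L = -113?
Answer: 30750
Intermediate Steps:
k(l, M) = 10 + 2*l (k(l, M) = (10 + l) + l = 10 + 2*l)
30966 + k(L, W(2, -2)) = 30966 + (10 + 2*(-113)) = 30966 + (10 - 226) = 30966 - 216 = 30750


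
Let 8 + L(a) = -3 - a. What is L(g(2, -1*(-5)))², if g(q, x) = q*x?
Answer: 441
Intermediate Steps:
L(a) = -11 - a (L(a) = -8 + (-3 - a) = -11 - a)
L(g(2, -1*(-5)))² = (-11 - 2*(-1*(-5)))² = (-11 - 2*5)² = (-11 - 1*10)² = (-11 - 10)² = (-21)² = 441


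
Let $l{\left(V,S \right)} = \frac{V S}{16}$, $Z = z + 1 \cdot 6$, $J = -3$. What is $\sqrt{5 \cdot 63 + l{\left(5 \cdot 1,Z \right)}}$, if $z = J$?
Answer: $\frac{\sqrt{5055}}{4} \approx 17.775$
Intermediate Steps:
$z = -3$
$Z = 3$ ($Z = -3 + 1 \cdot 6 = -3 + 6 = 3$)
$l{\left(V,S \right)} = \frac{S V}{16}$ ($l{\left(V,S \right)} = S V \frac{1}{16} = \frac{S V}{16}$)
$\sqrt{5 \cdot 63 + l{\left(5 \cdot 1,Z \right)}} = \sqrt{5 \cdot 63 + \frac{1}{16} \cdot 3 \cdot 5 \cdot 1} = \sqrt{315 + \frac{1}{16} \cdot 3 \cdot 5} = \sqrt{315 + \frac{15}{16}} = \sqrt{\frac{5055}{16}} = \frac{\sqrt{5055}}{4}$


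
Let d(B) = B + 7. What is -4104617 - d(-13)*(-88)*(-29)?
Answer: -4089305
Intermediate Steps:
d(B) = 7 + B
-4104617 - d(-13)*(-88)*(-29) = -4104617 - (7 - 13)*(-88)*(-29) = -4104617 - (-6*(-88))*(-29) = -4104617 - 528*(-29) = -4104617 - 1*(-15312) = -4104617 + 15312 = -4089305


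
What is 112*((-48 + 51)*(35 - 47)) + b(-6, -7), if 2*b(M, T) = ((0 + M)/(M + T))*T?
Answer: -52437/13 ≈ -4033.6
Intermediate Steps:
b(M, T) = M*T/(2*(M + T)) (b(M, T) = (((0 + M)/(M + T))*T)/2 = ((M/(M + T))*T)/2 = (M*T/(M + T))/2 = M*T/(2*(M + T)))
112*((-48 + 51)*(35 - 47)) + b(-6, -7) = 112*((-48 + 51)*(35 - 47)) + (½)*(-6)*(-7)/(-6 - 7) = 112*(3*(-12)) + (½)*(-6)*(-7)/(-13) = 112*(-36) + (½)*(-6)*(-7)*(-1/13) = -4032 - 21/13 = -52437/13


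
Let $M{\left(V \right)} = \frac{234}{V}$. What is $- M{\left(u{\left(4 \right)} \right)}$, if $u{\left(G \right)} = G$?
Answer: $- \frac{117}{2} \approx -58.5$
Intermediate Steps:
$- M{\left(u{\left(4 \right)} \right)} = - \frac{234}{4} = \left(-1\right) \frac{117}{2} = - \frac{117}{2}$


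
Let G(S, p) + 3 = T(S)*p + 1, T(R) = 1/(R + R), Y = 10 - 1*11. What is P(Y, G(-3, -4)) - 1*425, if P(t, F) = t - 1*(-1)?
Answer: -425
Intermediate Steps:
Y = -1 (Y = 10 - 11 = -1)
T(R) = 1/(2*R)
G(S, p) = -2 + p/(2*S) (G(S, p) = -3 + ((1/(2*S))*p + 1) = -3 + (p/(2*S) + 1) = -3 + (1 + p/(2*S)) = -2 + p/(2*S))
P(t, F) = 1 + t (P(t, F) = t + 1 = 1 + t)
P(Y, G(-3, -4)) - 1*425 = (1 - 1) - 1*425 = 0 - 425 = -425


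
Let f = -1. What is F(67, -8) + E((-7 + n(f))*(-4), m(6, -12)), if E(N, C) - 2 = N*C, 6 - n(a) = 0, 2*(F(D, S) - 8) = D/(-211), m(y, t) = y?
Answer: 14281/422 ≈ 33.841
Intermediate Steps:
F(D, S) = 8 - D/422 (F(D, S) = 8 + (D/(-211))/2 = 8 + (D*(-1/211))/2 = 8 + (-D/211)/2 = 8 - D/422)
n(a) = 6 (n(a) = 6 - 1*0 = 6 + 0 = 6)
E(N, C) = 2 + C*N (E(N, C) = 2 + N*C = 2 + C*N)
F(67, -8) + E((-7 + n(f))*(-4), m(6, -12)) = (8 - 1/422*67) + (2 + 6*((-7 + 6)*(-4))) = (8 - 67/422) + (2 + 6*(-1*(-4))) = 3309/422 + (2 + 6*4) = 3309/422 + (2 + 24) = 3309/422 + 26 = 14281/422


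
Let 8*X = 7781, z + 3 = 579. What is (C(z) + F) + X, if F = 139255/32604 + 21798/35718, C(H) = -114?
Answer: 335198691401/388183224 ≈ 863.51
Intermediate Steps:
z = 576 (z = -3 + 579 = 576)
F = 947435347/194091612 (F = 139255*(1/32604) + 21798*(1/35718) = 139255/32604 + 3633/5953 = 947435347/194091612 ≈ 4.8814)
X = 7781/8 (X = (⅛)*7781 = 7781/8 ≈ 972.63)
(C(z) + F) + X = (-114 + 947435347/194091612) + 7781/8 = -21179008421/194091612 + 7781/8 = 335198691401/388183224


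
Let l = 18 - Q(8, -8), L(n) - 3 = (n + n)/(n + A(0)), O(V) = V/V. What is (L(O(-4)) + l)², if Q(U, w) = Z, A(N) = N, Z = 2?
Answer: 441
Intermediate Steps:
Q(U, w) = 2
O(V) = 1
L(n) = 5 (L(n) = 3 + (n + n)/(n + 0) = 3 + (2*n)/n = 3 + 2 = 5)
l = 16 (l = 18 - 1*2 = 18 - 2 = 16)
(L(O(-4)) + l)² = (5 + 16)² = 21² = 441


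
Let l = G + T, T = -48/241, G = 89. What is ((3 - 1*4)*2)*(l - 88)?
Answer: -386/241 ≈ -1.6017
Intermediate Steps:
T = -48/241 (T = -48*1/241 = -48/241 ≈ -0.19917)
l = 21401/241 (l = 89 - 48/241 = 21401/241 ≈ 88.801)
((3 - 1*4)*2)*(l - 88) = ((3 - 1*4)*2)*(21401/241 - 88) = ((3 - 4)*2)*(193/241) = -1*2*(193/241) = -2*193/241 = -386/241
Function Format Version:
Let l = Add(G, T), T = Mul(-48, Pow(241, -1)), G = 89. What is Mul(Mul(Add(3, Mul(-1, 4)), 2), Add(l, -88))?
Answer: Rational(-386, 241) ≈ -1.6017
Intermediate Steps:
T = Rational(-48, 241) (T = Mul(-48, Rational(1, 241)) = Rational(-48, 241) ≈ -0.19917)
l = Rational(21401, 241) (l = Add(89, Rational(-48, 241)) = Rational(21401, 241) ≈ 88.801)
Mul(Mul(Add(3, Mul(-1, 4)), 2), Add(l, -88)) = Mul(Mul(Add(3, Mul(-1, 4)), 2), Add(Rational(21401, 241), -88)) = Mul(Mul(Add(3, -4), 2), Rational(193, 241)) = Mul(Mul(-1, 2), Rational(193, 241)) = Mul(-2, Rational(193, 241)) = Rational(-386, 241)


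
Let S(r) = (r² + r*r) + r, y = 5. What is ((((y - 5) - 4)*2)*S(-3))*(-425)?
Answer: 51000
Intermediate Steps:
S(r) = r + 2*r² (S(r) = (r² + r²) + r = 2*r² + r = r + 2*r²)
((((y - 5) - 4)*2)*S(-3))*(-425) = ((((5 - 5) - 4)*2)*(-3*(1 + 2*(-3))))*(-425) = (((0 - 4)*2)*(-3*(1 - 6)))*(-425) = ((-4*2)*(-3*(-5)))*(-425) = -8*15*(-425) = -120*(-425) = 51000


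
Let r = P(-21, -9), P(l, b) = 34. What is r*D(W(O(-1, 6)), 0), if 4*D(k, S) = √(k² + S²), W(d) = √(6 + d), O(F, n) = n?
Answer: 17*√3 ≈ 29.445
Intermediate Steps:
r = 34
D(k, S) = √(S² + k²)/4 (D(k, S) = √(k² + S²)/4 = √(S² + k²)/4)
r*D(W(O(-1, 6)), 0) = 34*(√(0² + (√(6 + 6))²)/4) = 34*(√(0 + (√12)²)/4) = 34*(√(0 + (2*√3)²)/4) = 34*(√(0 + 12)/4) = 34*(√12/4) = 34*((2*√3)/4) = 34*(√3/2) = 17*√3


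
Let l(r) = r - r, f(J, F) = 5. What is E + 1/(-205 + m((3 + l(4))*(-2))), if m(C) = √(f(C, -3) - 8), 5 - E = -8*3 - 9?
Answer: 1596859/42028 - I*√3/42028 ≈ 37.995 - 4.1212e-5*I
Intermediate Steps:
l(r) = 0
E = 38 (E = 5 - (-8*3 - 9) = 5 - (-24 - 9) = 5 - 1*(-33) = 5 + 33 = 38)
m(C) = I*√3 (m(C) = √(5 - 8) = √(-3) = I*√3)
E + 1/(-205 + m((3 + l(4))*(-2))) = 38 + 1/(-205 + I*√3)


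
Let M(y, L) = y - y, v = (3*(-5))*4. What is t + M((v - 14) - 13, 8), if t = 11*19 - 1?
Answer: 208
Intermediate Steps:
v = -60 (v = -15*4 = -60)
t = 208 (t = 209 - 1 = 208)
M(y, L) = 0
t + M((v - 14) - 13, 8) = 208 + 0 = 208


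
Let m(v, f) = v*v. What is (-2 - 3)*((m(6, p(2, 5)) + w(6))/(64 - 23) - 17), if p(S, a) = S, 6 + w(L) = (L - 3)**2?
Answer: 3290/41 ≈ 80.244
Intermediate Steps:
w(L) = -6 + (-3 + L)**2 (w(L) = -6 + (L - 3)**2 = -6 + (-3 + L)**2)
m(v, f) = v**2
(-2 - 3)*((m(6, p(2, 5)) + w(6))/(64 - 23) - 17) = (-2 - 3)*((6**2 + (-6 + (-3 + 6)**2))/(64 - 23) - 17) = -5*((36 + (-6 + 3**2))/41 - 17) = -5*((36 + (-6 + 9))*(1/41) - 17) = -5*((36 + 3)*(1/41) - 17) = -5*(39*(1/41) - 17) = -5*(39/41 - 17) = -5*(-658/41) = 3290/41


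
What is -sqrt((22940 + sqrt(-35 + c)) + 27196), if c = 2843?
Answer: -sqrt(50136 + 6*sqrt(78)) ≈ -224.03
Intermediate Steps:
-sqrt((22940 + sqrt(-35 + c)) + 27196) = -sqrt((22940 + sqrt(-35 + 2843)) + 27196) = -sqrt((22940 + sqrt(2808)) + 27196) = -sqrt((22940 + 6*sqrt(78)) + 27196) = -sqrt(50136 + 6*sqrt(78))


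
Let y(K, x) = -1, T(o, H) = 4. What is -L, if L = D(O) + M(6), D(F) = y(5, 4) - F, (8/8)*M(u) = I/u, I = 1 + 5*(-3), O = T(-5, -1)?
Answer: 22/3 ≈ 7.3333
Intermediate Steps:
O = 4
I = -14 (I = 1 - 15 = -14)
M(u) = -14/u
D(F) = -1 - F
L = -22/3 (L = (-1 - 1*4) - 14/6 = (-1 - 4) - 14*⅙ = -5 - 7/3 = -22/3 ≈ -7.3333)
-L = -1*(-22/3) = 22/3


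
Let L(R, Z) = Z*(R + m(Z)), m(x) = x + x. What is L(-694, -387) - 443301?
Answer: 124815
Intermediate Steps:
m(x) = 2*x
L(R, Z) = Z*(R + 2*Z)
L(-694, -387) - 443301 = -387*(-694 + 2*(-387)) - 443301 = -387*(-694 - 774) - 443301 = -387*(-1468) - 443301 = 568116 - 443301 = 124815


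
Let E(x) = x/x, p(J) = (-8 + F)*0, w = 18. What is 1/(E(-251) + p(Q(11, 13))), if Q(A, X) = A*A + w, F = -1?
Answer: 1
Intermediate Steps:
Q(A, X) = 18 + A² (Q(A, X) = A*A + 18 = A² + 18 = 18 + A²)
p(J) = 0 (p(J) = (-8 - 1)*0 = -9*0 = 0)
E(x) = 1
1/(E(-251) + p(Q(11, 13))) = 1/(1 + 0) = 1/1 = 1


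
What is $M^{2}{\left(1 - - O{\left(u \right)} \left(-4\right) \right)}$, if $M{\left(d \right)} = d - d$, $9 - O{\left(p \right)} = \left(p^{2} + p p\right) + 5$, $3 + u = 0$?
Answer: $0$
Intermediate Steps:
$u = -3$ ($u = -3 + 0 = -3$)
$O{\left(p \right)} = 4 - 2 p^{2}$ ($O{\left(p \right)} = 9 - \left(\left(p^{2} + p p\right) + 5\right) = 9 - \left(\left(p^{2} + p^{2}\right) + 5\right) = 9 - \left(2 p^{2} + 5\right) = 9 - \left(5 + 2 p^{2}\right) = 4 - 2 p^{2}$)
$M{\left(d \right)} = 0$
$M^{2}{\left(1 - - O{\left(u \right)} \left(-4\right) \right)} = 0^{2} = 0$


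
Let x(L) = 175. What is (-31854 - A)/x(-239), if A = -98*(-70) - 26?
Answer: -38688/175 ≈ -221.07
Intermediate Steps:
A = 6834 (A = 6860 - 26 = 6834)
(-31854 - A)/x(-239) = (-31854 - 1*6834)/175 = (-31854 - 6834)*(1/175) = -38688*1/175 = -38688/175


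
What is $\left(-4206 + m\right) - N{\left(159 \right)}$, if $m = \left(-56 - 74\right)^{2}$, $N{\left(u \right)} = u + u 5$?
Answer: $11740$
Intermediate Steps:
$N{\left(u \right)} = 6 u$ ($N{\left(u \right)} = u + 5 u = 6 u$)
$m = 16900$ ($m = \left(-130\right)^{2} = 16900$)
$\left(-4206 + m\right) - N{\left(159 \right)} = \left(-4206 + 16900\right) - 6 \cdot 159 = 12694 - 954 = 11740$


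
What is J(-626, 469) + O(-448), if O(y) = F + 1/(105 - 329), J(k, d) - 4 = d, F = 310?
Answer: 175391/224 ≈ 783.00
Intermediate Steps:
J(k, d) = 4 + d
O(y) = 69439/224 (O(y) = 310 + 1/(105 - 329) = 310 + 1/(-224) = 310 - 1/224 = 69439/224)
J(-626, 469) + O(-448) = (4 + 469) + 69439/224 = 473 + 69439/224 = 175391/224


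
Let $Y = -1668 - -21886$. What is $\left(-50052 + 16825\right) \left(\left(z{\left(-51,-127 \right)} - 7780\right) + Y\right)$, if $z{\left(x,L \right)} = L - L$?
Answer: $-413277426$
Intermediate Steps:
$z{\left(x,L \right)} = 0$
$Y = 20218$ ($Y = -1668 + 21886 = 20218$)
$\left(-50052 + 16825\right) \left(\left(z{\left(-51,-127 \right)} - 7780\right) + Y\right) = \left(-50052 + 16825\right) \left(\left(0 - 7780\right) + 20218\right) = - 33227 \left(-7780 + 20218\right) = \left(-33227\right) 12438 = -413277426$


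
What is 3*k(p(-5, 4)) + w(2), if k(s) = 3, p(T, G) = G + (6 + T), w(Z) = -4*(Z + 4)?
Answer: -15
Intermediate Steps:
w(Z) = -16 - 4*Z (w(Z) = -4*(4 + Z) = -16 - 4*Z)
p(T, G) = 6 + G + T
3*k(p(-5, 4)) + w(2) = 3*3 + (-16 - 4*2) = 9 + (-16 - 8) = 9 - 24 = -15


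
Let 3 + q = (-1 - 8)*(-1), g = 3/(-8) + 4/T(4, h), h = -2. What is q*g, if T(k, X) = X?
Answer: -57/4 ≈ -14.250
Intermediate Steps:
g = -19/8 (g = 3/(-8) + 4/(-2) = 3*(-1/8) + 4*(-1/2) = -3/8 - 2 = -19/8 ≈ -2.3750)
q = 6 (q = -3 + (-1 - 8)*(-1) = -3 - 9*(-1) = -3 + 9 = 6)
q*g = 6*(-19/8) = -57/4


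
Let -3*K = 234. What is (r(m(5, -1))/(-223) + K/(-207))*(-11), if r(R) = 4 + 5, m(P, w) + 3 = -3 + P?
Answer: -56947/15387 ≈ -3.7010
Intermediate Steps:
m(P, w) = -6 + P (m(P, w) = -3 + (-3 + P) = -6 + P)
K = -78 (K = -1/3*234 = -78)
r(R) = 9
(r(m(5, -1))/(-223) + K/(-207))*(-11) = (9/(-223) - 78/(-207))*(-11) = (9*(-1/223) - 78*(-1/207))*(-11) = (-9/223 + 26/69)*(-11) = (5177/15387)*(-11) = -56947/15387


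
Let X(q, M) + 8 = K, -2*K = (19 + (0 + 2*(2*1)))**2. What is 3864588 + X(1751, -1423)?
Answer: 7728631/2 ≈ 3.8643e+6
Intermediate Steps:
K = -529/2 (K = -(19 + (0 + 2*(2*1)))**2/2 = -(19 + (0 + 2*2))**2/2 = -(19 + (0 + 4))**2/2 = -(19 + 4)**2/2 = -1/2*23**2 = -1/2*529 = -529/2 ≈ -264.50)
X(q, M) = -545/2 (X(q, M) = -8 - 529/2 = -545/2)
3864588 + X(1751, -1423) = 3864588 - 545/2 = 7728631/2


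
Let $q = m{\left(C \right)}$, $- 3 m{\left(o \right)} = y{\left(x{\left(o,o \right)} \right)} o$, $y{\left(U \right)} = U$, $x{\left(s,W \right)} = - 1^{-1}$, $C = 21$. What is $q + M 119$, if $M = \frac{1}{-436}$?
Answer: $\frac{2933}{436} \approx 6.7271$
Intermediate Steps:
$x{\left(s,W \right)} = -1$ ($x{\left(s,W \right)} = \left(-1\right) 1 = -1$)
$m{\left(o \right)} = \frac{o}{3}$ ($m{\left(o \right)} = - \frac{\left(-1\right) o}{3} = \frac{o}{3}$)
$M = - \frac{1}{436} \approx -0.0022936$
$q = 7$ ($q = \frac{1}{3} \cdot 21 = 7$)
$q + M 119 = 7 - \frac{119}{436} = \frac{2933}{436}$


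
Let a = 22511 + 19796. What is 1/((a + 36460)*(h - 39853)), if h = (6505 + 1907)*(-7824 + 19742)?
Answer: 1/7893584730421 ≈ 1.2669e-13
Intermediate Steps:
a = 42307
h = 100254216 (h = 8412*11918 = 100254216)
1/((a + 36460)*(h - 39853)) = 1/((42307 + 36460)*(100254216 - 39853)) = 1/(78767*100214363) = 1/7893584730421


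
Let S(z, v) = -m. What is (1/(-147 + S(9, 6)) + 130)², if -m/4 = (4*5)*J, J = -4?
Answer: 3685582681/218089 ≈ 16899.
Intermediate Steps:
m = 320 (m = -4*4*5*(-4) = -80*(-4) = -4*(-80) = 320)
S(z, v) = -320 (S(z, v) = -1*320 = -320)
(1/(-147 + S(9, 6)) + 130)² = (1/(-147 - 320) + 130)² = (1/(-467) + 130)² = (-1/467 + 130)² = (60709/467)² = 3685582681/218089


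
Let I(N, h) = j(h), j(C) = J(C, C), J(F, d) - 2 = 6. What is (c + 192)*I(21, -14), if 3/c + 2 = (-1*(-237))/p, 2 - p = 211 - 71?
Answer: 87184/57 ≈ 1529.5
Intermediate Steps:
J(F, d) = 8 (J(F, d) = 2 + 6 = 8)
j(C) = 8
p = -138 (p = 2 - (211 - 71) = 2 - 1*140 = 2 - 140 = -138)
I(N, h) = 8
c = -46/57 (c = 3/(-2 - 1*(-237)/(-138)) = 3/(-2 + 237*(-1/138)) = 3/(-2 - 79/46) = 3/(-171/46) = 3*(-46/171) = -46/57 ≈ -0.80702)
(c + 192)*I(21, -14) = (-46/57 + 192)*8 = (10898/57)*8 = 87184/57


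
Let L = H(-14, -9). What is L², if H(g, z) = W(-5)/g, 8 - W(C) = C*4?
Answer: 4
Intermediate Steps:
W(C) = 8 - 4*C (W(C) = 8 - C*4 = 8 - 4*C)
H(g, z) = 28/g (H(g, z) = (8 - 4*(-5))/g = (8 + 20)/g = 28/g)
L = -2 (L = 28/(-14) = 28*(-1/14) = -2)
L² = (-2)² = 4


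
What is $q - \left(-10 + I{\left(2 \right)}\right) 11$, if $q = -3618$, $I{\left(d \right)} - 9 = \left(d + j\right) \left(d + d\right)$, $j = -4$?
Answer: $-3519$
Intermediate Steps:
$I{\left(d \right)} = 9 + 2 d \left(-4 + d\right)$ ($I{\left(d \right)} = 9 + \left(d - 4\right) \left(d + d\right) = 9 + \left(-4 + d\right) 2 d = 9 + 2 d \left(-4 + d\right)$)
$q - \left(-10 + I{\left(2 \right)}\right) 11 = -3618 - \left(-10 + \left(9 - 16 + 2 \cdot 2^{2}\right)\right) 11 = -3618 - \left(-10 + \left(9 - 16 + 2 \cdot 4\right)\right) 11 = -3618 - \left(-10 + \left(9 - 16 + 8\right)\right) 11 = -3618 - \left(-10 + 1\right) 11 = -3618 - \left(-9\right) 11 = -3618 - -99 = -3618 + 99 = -3519$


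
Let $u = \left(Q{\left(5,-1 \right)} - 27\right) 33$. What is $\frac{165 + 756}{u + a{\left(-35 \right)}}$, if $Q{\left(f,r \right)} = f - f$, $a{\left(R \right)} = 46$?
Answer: $- \frac{921}{845} \approx -1.0899$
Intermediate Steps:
$Q{\left(f,r \right)} = 0$
$u = -891$ ($u = \left(0 - 27\right) 33 = \left(-27\right) 33 = -891$)
$\frac{165 + 756}{u + a{\left(-35 \right)}} = \frac{165 + 756}{-891 + 46} = \frac{921}{-845} = 921 \left(- \frac{1}{845}\right) = - \frac{921}{845}$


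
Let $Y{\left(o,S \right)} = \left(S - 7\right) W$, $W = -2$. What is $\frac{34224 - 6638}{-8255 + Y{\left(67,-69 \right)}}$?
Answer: $- \frac{27586}{8103} \approx -3.4044$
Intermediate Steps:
$Y{\left(o,S \right)} = 14 - 2 S$ ($Y{\left(o,S \right)} = \left(S - 7\right) \left(-2\right) = \left(-7 + S\right) \left(-2\right) = 14 - 2 S$)
$\frac{34224 - 6638}{-8255 + Y{\left(67,-69 \right)}} = \frac{34224 - 6638}{-8255 + \left(14 - -138\right)} = \frac{27586}{-8255 + \left(14 + 138\right)} = \frac{27586}{-8255 + 152} = \frac{27586}{-8103} = 27586 \left(- \frac{1}{8103}\right) = - \frac{27586}{8103}$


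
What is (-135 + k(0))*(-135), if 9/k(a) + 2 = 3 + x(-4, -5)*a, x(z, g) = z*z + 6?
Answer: 17010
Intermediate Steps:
x(z, g) = 6 + z**2 (x(z, g) = z**2 + 6 = 6 + z**2)
k(a) = 9/(1 + 22*a) (k(a) = 9/(-2 + (3 + (6 + (-4)**2)*a)) = 9/(-2 + (3 + (6 + 16)*a)) = 9/(-2 + (3 + 22*a)) = 9/(1 + 22*a))
(-135 + k(0))*(-135) = (-135 + 9/(1 + 22*0))*(-135) = (-135 + 9/(1 + 0))*(-135) = (-135 + 9/1)*(-135) = (-135 + 9*1)*(-135) = (-135 + 9)*(-135) = -126*(-135) = 17010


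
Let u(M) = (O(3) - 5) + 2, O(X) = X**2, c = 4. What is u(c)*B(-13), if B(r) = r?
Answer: -78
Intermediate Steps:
u(M) = 6 (u(M) = (3**2 - 5) + 2 = (9 - 5) + 2 = 4 + 2 = 6)
u(c)*B(-13) = 6*(-13) = -78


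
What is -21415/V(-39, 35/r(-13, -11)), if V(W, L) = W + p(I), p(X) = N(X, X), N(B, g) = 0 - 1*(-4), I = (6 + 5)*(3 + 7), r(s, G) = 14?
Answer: 4283/7 ≈ 611.86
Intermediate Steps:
I = 110 (I = 11*10 = 110)
N(B, g) = 4 (N(B, g) = 0 + 4 = 4)
p(X) = 4
V(W, L) = 4 + W (V(W, L) = W + 4 = 4 + W)
-21415/V(-39, 35/r(-13, -11)) = -21415/(4 - 39) = -21415/(-35) = -21415*(-1/35) = 4283/7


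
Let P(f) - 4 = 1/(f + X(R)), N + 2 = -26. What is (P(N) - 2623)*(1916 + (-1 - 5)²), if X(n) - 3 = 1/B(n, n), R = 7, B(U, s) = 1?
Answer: -15337108/3 ≈ -5.1124e+6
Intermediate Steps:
N = -28 (N = -2 - 26 = -28)
X(n) = 4 (X(n) = 3 + 1/1 = 3 + 1 = 4)
P(f) = 4 + 1/(4 + f) (P(f) = 4 + 1/(f + 4) = 4 + 1/(4 + f))
(P(N) - 2623)*(1916 + (-1 - 5)²) = ((17 + 4*(-28))/(4 - 28) - 2623)*(1916 + (-1 - 5)²) = ((17 - 112)/(-24) - 2623)*(1916 + (-6)²) = (-1/24*(-95) - 2623)*(1916 + 36) = (95/24 - 2623)*1952 = -62857/24*1952 = -15337108/3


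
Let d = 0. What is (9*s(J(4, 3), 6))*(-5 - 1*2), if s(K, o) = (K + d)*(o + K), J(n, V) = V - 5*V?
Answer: -4536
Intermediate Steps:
J(n, V) = -4*V
s(K, o) = K*(K + o) (s(K, o) = (K + 0)*(o + K) = K*(K + o))
(9*s(J(4, 3), 6))*(-5 - 1*2) = (9*((-4*3)*(-4*3 + 6)))*(-5 - 1*2) = (9*(-12*(-12 + 6)))*(-5 - 2) = (9*(-12*(-6)))*(-7) = (9*72)*(-7) = 648*(-7) = -4536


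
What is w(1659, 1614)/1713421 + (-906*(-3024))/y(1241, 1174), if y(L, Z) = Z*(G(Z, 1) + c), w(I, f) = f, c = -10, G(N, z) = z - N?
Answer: -335149522374/169976503463 ≈ -1.9717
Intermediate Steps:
y(L, Z) = Z*(-9 - Z) (y(L, Z) = Z*((1 - Z) - 10) = Z*(-9 - Z))
w(1659, 1614)/1713421 + (-906*(-3024))/y(1241, 1174) = 1614/1713421 + (-906*(-3024))/((-1*1174*(9 + 1174))) = 1614*(1/1713421) + 2739744/((-1*1174*1183)) = 1614/1713421 + 2739744/(-1388842) = 1614/1713421 + 2739744*(-1/1388842) = 1614/1713421 - 195696/99203 = -335149522374/169976503463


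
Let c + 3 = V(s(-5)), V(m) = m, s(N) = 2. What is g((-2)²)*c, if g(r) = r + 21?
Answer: -25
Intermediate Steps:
g(r) = 21 + r
c = -1 (c = -3 + 2 = -1)
g((-2)²)*c = (21 + (-2)²)*(-1) = (21 + 4)*(-1) = 25*(-1) = -25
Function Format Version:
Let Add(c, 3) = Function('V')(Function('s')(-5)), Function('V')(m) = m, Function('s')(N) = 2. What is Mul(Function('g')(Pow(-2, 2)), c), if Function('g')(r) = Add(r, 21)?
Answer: -25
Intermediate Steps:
Function('g')(r) = Add(21, r)
c = -1 (c = Add(-3, 2) = -1)
Mul(Function('g')(Pow(-2, 2)), c) = Mul(Add(21, Pow(-2, 2)), -1) = Mul(Add(21, 4), -1) = Mul(25, -1) = -25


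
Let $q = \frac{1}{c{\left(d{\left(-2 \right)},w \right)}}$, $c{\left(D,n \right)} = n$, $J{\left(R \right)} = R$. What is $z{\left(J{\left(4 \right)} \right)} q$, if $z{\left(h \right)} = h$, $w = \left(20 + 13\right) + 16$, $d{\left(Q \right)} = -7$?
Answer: $\frac{4}{49} \approx 0.081633$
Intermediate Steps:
$w = 49$ ($w = 33 + 16 = 49$)
$q = \frac{1}{49} \approx 0.020408$
$z{\left(J{\left(4 \right)} \right)} q = 4 \cdot \frac{1}{49} = \frac{4}{49}$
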